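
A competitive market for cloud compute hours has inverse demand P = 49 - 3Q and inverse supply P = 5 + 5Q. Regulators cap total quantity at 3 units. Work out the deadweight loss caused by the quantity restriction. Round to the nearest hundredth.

25.00

Unrestricted equilibrium: Q* = (49 - 5)/(3 + 5) = 5.5.
At Q = 3 the demand price is 49 - 3(3) = 40 and the supply price is 5 + 5(3) = 20.
DWL = (1/2)(gap between curves at 3) x (Q* - 3) = (1/2)(20)(2.5) = 25.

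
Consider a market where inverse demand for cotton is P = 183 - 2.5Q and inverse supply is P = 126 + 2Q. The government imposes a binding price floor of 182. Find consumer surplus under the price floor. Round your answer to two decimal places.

Without the control, 183 - 2.5Q = 126 + 2Q so Q* = 12.6667 and P* = 151.3333.
At the floor price 182, quantity demanded is (183 - 182)/2.5 = 0.4; demand is the short side, so Q = 0.4 trades at P = 182.
CS is the triangle under demand above 182: (1/2)(0.4)(183 - 182) = 0.2.

0.20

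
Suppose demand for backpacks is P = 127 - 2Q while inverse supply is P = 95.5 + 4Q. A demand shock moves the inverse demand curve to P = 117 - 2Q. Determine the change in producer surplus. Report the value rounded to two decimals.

Initial equilibrium: Q_0 = 5.25, P_0 = 116.5; CS_0 = (1/2)(5.25)(10.5) = 27.5625, PS_0 = (1/2)(5.25)(21) = 55.125.
New equilibrium: 117 - 2Q = 95.5 + 4Q gives Q_1 = 3.5833, P_1 = 109.8333; CS_1 = 12.8403, PS_1 = 25.6806.
Change in producer surplus = 25.6806 - 55.125 = -29.4444.

-29.44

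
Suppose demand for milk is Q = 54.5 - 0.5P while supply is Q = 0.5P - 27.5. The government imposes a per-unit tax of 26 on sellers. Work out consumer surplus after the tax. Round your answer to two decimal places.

49.00

Rewriting demand in inverse form: P = 109 - 2Q.
Rewriting supply in inverse form: P = 55 + 2Q.
Without the tax, 109 - 2Q = 55 + 2Q so Q* = 13.5 and P* = 82.
A tax on sellers shifts supply up by 26: 109 - 2Q = 55 + 2Q + 26, so Q_t = 7. Buyers pay P_b = 95; sellers receive P_s = P_b - 26 = 69.
Consumer surplus is the triangle under demand above P_b: (1/2)(7)(109 - 95) = 49.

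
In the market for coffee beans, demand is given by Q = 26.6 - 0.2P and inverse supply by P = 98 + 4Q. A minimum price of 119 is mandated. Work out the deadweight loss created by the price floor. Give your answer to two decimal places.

Rewriting demand in inverse form: P = 133 - 5Q.
Free-market equilibrium: 133 - 5Q = 98 + 4Q gives Q* = 3.8889, P* = 113.5556.
At the floor price 119, quantity demanded is (133 - 119)/5 = 2.8; demand is the short side, so Q = 2.8 trades at P = 119.
At Q = 2.8 the demand price is 119 and the supply price is 109.2. Deadweight loss is the triangle between the curves from 2.8 to 3.8889: (1/2)(119 - 109.2)(3.8889 - 2.8) = 5.3356.

5.34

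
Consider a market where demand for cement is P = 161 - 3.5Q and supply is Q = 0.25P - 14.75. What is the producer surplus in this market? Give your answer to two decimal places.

Rewriting supply in inverse form: P = 59 + 4Q.
Setting demand equal to supply, 102 = 7.5Q, so Q* = 13.6 and P* = 113.4.
The supply curve's price intercept is 59, so PS = (1/2)(Q*)(P* - 59) = (1/2)(13.6)(54.4) = 369.92.

369.92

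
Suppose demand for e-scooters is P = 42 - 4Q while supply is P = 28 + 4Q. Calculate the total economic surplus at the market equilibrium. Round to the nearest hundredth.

12.25

Set 42 - 4Q = 28 + 4Q, which gives 14 = 8Q, so Q* = 1.75 and P* = 42 - 4(1.75) = 35.
CS = (1/2)(1.75)(7) = 6.125 and PS = (1/2)(1.75)(7) = 6.125, so total surplus = 12.25.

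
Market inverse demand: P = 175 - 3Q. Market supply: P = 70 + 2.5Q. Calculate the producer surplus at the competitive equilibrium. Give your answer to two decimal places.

Equilibrium: 175 - 3Q = 70 + 2.5Q, so Q* = 19.0909 and P* = 117.7273.
PS is the area between P* and the supply curve from 0 to Q*: (1/2)(19.0909)(47.7273) = 455.5785.

455.58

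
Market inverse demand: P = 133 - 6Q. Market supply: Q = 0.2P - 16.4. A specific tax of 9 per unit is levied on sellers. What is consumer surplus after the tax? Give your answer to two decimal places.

Rewriting supply in inverse form: P = 82 + 5Q.
Pre-tax equilibrium: 133 - 6Q = 82 + 5Q gives Q* = 4.6364, P* = 105.1818.
A tax on sellers shifts supply up by 9: 133 - 6Q = 82 + 5Q + 9, so Q_t = 3.8182. Buyers pay P_b = 110.0909; sellers receive P_s = P_b - 9 = 101.0909.
Consumer surplus is the triangle under demand above P_b: (1/2)(3.8182)(133 - 110.0909) = 43.7355.

43.74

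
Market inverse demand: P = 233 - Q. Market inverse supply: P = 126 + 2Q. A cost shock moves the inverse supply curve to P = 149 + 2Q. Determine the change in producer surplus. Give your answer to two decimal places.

Initial equilibrium: Q_0 = 35.6667, P_0 = 197.3333; CS_0 = (1/2)(35.6667)(35.6667) = 636.0556, PS_0 = (1/2)(35.6667)(71.3333) = 1272.1111.
New equilibrium: 233 - Q = 149 + 2Q gives Q_1 = 28, P_1 = 205; CS_1 = 392, PS_1 = 784.
Change in producer surplus = 784 - 1272.1111 = -488.1111.

-488.11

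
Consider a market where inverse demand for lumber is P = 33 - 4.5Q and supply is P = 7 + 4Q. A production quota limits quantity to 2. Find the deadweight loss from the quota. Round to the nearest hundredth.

4.76

Without the quota, 33 - 4.5Q = 7 + 4Q gives Q* = 3.0588.
At Q = 2 the demand price is 33 - 4.5(2) = 24 and the supply price is 7 + 4(2) = 15.
Deadweight loss is the triangle between the curves from 2 to 3.0588: (1/2)(24 - 15)(3.0588 - 2) = 4.7647.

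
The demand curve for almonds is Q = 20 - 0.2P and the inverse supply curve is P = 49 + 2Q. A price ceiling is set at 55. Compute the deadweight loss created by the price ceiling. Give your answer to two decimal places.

64.29

Rewriting demand in inverse form: P = 100 - 5Q.
Without the control, 100 - 5Q = 49 + 2Q so Q* = 7.2857 and P* = 63.5714.
At P = 55, sellers supply (55 - 49)/2 = 3 while buyers want more, so the quantity traded is 3 at price 55.
At Q = 3 the demand price is 85 and the supply price is 55. Deadweight loss is the triangle between the curves from 3 to 7.2857: (1/2)(85 - 55)(7.2857 - 3) = 64.2857.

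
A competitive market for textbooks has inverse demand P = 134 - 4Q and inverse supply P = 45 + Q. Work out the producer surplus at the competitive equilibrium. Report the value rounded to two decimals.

158.42

Set 134 - 4Q = 45 + Q, which gives 89 = 5Q, so Q* = 17.8 and P* = 134 - 4(17.8) = 62.8.
The supply curve's price intercept is 45, so PS = (1/2)(Q*)(P* - 45) = (1/2)(17.8)(17.8) = 158.42.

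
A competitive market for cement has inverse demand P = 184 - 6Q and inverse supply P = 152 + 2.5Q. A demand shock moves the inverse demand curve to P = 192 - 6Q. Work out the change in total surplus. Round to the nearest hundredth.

Initial equilibrium: Q_0 = 3.7647, P_0 = 161.4118; CS_0 = (1/2)(3.7647)(22.5882) = 42.519, PS_0 = (1/2)(3.7647)(9.4118) = 17.7163.
New equilibrium: 192 - 6Q = 152 + 2.5Q gives Q_1 = 4.7059, P_1 = 163.7647; CS_1 = 66.436, PS_1 = 27.6817.
Change in total surplus = (66.436 + 27.6817) - (42.519 + 17.7163) = 33.8824.

33.88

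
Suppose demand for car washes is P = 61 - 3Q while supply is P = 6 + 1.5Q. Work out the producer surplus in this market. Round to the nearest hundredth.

Equilibrium: 61 - 3Q = 6 + 1.5Q, so Q* = 12.2222 and P* = 24.3333.
The supply curve's price intercept is 6, so PS = (1/2)(Q*)(P* - 6) = (1/2)(12.2222)(18.3333) = 112.037.

112.04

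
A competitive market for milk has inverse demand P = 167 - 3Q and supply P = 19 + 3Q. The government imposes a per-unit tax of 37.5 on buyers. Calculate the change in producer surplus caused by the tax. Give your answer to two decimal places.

Without the tax, 167 - 3Q = 19 + 3Q so Q* = 24.6667 and P* = 93.
With the tax, buyers' net willingness to pay falls by 37.5: (167 - 37.5) - 3Q = 19 + 3Q, so Q_t = 18.4167. Buyers pay P_b = 111.75; sellers receive P_s = P_b - 37.5 = 74.25.
PS falls from (1/2)(24.6667)(74) = 912.6667 to (1/2)(18.4167)(55.25) = 508.7604, a change of -403.9062.

-403.91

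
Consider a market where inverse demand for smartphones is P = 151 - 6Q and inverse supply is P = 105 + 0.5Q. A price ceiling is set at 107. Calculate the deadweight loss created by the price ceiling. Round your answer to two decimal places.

30.77

Free-market equilibrium: 151 - 6Q = 105 + 0.5Q gives Q* = 7.0769, P* = 108.5385.
At the ceiling price 107, quantity supplied is (107 - 105)/0.5 = 4; supply is the short side, so Q = 4 trades at P = 107.
The lost-trades triangle has base Q* - 4 = 3.0769 and height equal to the gap between the curves at Q = 4, which is 127 - 107 = 20. DWL = (1/2)(3.0769)(20) = 30.7692.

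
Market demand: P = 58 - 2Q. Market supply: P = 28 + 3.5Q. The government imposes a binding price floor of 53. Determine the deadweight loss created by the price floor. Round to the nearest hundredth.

24.01

Free-market equilibrium: 58 - 2Q = 28 + 3.5Q gives Q* = 5.4545, P* = 47.0909.
At the floor price 53, quantity demanded is (58 - 53)/2 = 2.5; demand is the short side, so Q = 2.5 trades at P = 53.
At Q = 2.5 the demand price is 53 and the supply price is 36.75. Deadweight loss is the triangle between the curves from 2.5 to 5.4545: (1/2)(53 - 36.75)(5.4545 - 2.5) = 24.0057.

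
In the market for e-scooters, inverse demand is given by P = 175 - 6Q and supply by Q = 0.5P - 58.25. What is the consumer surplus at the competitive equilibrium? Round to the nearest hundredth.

160.42

Rewriting supply in inverse form: P = 116.5 + 2Q.
Setting demand equal to supply, 58.5 = 8Q, so Q* = 7.3125 and P* = 131.125.
CS is the area between the demand curve and P* from 0 to Q*: (1/2)(7.3125)(43.875) = 160.418.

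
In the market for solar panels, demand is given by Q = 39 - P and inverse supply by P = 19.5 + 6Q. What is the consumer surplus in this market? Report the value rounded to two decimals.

Rewriting demand in inverse form: P = 39 - Q.
Setting demand equal to supply, 19.5 = 7Q, so Q* = 2.7857 and P* = 36.2143.
The demand choke price is 39, so CS = (1/2)(Q*)(39 - P*) = (1/2)(2.7857)(2.7857) = 3.8801.

3.88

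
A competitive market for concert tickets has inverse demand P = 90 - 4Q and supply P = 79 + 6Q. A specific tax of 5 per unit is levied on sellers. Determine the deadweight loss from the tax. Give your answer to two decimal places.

1.25

Without the tax, 90 - 4Q = 79 + 6Q so Q* = 1.1 and P* = 85.6.
A tax on sellers shifts supply up by 5: 90 - 4Q = 79 + 6Q + 5, so Q_t = 0.6. Buyers pay P_b = 87.6; sellers receive P_s = P_b - 5 = 82.6.
Deadweight loss is the triangle between the curves from Q_t to Q*: (1/2)(1.1 - 0.6)(5) = 1.25.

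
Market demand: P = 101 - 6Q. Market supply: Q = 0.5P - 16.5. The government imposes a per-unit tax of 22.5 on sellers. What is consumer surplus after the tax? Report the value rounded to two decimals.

97.04

Rewriting supply in inverse form: P = 33 + 2Q.
Without the tax, 101 - 6Q = 33 + 2Q so Q* = 8.5 and P* = 50.
A tax on sellers shifts supply up by 22.5: 101 - 6Q = 33 + 2Q + 22.5, so Q_t = 5.6875. Buyers pay P_b = 66.875; sellers receive P_s = P_b - 22.5 = 44.375.
CS = (1/2)(Q_t)(101 - P_b) = (1/2)(5.6875)(34.125) = 97.043.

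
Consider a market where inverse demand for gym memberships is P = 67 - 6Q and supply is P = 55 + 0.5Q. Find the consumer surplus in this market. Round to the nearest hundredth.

10.22

Setting demand equal to supply, 12 = 6.5Q, so Q* = 1.8462 and P* = 55.9231.
The demand choke price is 67, so CS = (1/2)(Q*)(67 - P*) = (1/2)(1.8462)(11.0769) = 10.2249.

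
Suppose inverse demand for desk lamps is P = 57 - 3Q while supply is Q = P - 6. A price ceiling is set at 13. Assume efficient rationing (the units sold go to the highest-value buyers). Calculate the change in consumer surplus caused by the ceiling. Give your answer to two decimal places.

Rewriting supply in inverse form: P = 6 + Q.
Free-market equilibrium: 57 - 3Q = 6 + Q gives Q* = 12.75, P* = 18.75.
At the ceiling price 13, quantity supplied is (13 - 6)/1 = 7; supply is the short side, so Q = 7 trades at P = 13.
CS goes from (1/2)(12.75)(38.25) = 243.8438 to 234.5 (computed as (57 - 13)(7) - (1/2)(3)(7)^2), a change of -9.3438.

-9.34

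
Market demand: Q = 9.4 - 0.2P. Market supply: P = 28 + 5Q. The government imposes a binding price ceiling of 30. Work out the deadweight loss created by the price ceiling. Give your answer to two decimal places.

Rewriting demand in inverse form: P = 47 - 5Q.
Without the control, 47 - 5Q = 28 + 5Q so Q* = 1.9 and P* = 37.5.
At P = 30, sellers supply (30 - 28)/5 = 0.4 while buyers want more, so the quantity traded is 0.4 at price 30.
The lost-trades triangle has base Q* - 0.4 = 1.5 and height equal to the gap between the curves at Q = 0.4, which is 45 - 30 = 15. DWL = (1/2)(1.5)(15) = 11.25.

11.25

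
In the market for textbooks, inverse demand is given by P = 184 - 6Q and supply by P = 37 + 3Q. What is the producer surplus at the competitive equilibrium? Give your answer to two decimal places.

Set 184 - 6Q = 37 + 3Q, which gives 147 = 9Q, so Q* = 16.3333 and P* = 184 - 6(16.3333) = 86.
Producer surplus is the triangle above supply below P*: (1/2)(16.3333)(86 - 37) = (1/2)(16.3333)(49) = 400.1667.

400.17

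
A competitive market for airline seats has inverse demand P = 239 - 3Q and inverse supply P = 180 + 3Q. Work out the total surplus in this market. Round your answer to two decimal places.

Setting demand equal to supply, 59 = 6Q, so Q* = 9.8333 and P* = 209.5.
CS = (1/2)(9.8333)(29.5) = 145.0417 and PS = (1/2)(9.8333)(29.5) = 145.0417, so total surplus = 290.0833.

290.08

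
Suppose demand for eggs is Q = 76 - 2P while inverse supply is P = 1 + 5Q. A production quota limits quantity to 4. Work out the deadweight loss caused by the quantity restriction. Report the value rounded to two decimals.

20.45

Rewriting demand in inverse form: P = 38 - 0.5Q.
Unrestricted equilibrium: Q* = (38 - 1)/(0.5 + 5) = 6.7273.
At Q = 4 the demand price is 38 - 0.5(4) = 36 and the supply price is 1 + 5(4) = 21.
DWL = (1/2)(gap between curves at 4) x (Q* - 4) = (1/2)(15)(2.7273) = 20.4545.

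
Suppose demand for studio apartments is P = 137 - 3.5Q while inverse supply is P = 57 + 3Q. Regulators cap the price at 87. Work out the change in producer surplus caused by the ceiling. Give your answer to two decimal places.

Without the control, 137 - 3.5Q = 57 + 3Q so Q* = 12.3077 and P* = 93.9231.
At P = 87, sellers supply (87 - 57)/3 = 10 while buyers want more, so the quantity traded is 10 at price 87.
PS goes from (1/2)(12.3077)(36.9231) = 227.2189 to 150 (computed as (87 - 57)(10) - (1/2)(3)(10)^2), a change of -77.2189.

-77.22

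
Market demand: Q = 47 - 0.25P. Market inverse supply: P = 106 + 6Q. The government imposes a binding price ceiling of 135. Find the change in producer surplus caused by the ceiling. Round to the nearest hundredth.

-131.64

Rewriting demand in inverse form: P = 188 - 4Q.
Free-market equilibrium: 188 - 4Q = 106 + 6Q gives Q* = 8.2, P* = 155.2.
At P = 135, sellers supply (135 - 106)/6 = 4.8333 while buyers want more, so the quantity traded is 4.8333 at price 135.
PS goes from (1/2)(8.2)(49.2) = 201.72 to 70.0833 (computed as (135 - 106)(4.8333) - (1/2)(6)(4.8333)^2), a change of -131.6367.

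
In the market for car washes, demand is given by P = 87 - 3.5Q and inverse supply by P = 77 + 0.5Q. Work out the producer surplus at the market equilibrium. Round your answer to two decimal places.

Set 87 - 3.5Q = 77 + 0.5Q, which gives 10 = 4Q, so Q* = 2.5 and P* = 87 - 3.5(2.5) = 78.25.
Producer surplus is the triangle above supply below P*: (1/2)(2.5)(78.25 - 77) = (1/2)(2.5)(1.25) = 1.5625.

1.56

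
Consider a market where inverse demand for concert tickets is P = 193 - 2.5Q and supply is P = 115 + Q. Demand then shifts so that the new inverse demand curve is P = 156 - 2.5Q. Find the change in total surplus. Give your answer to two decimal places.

Initial equilibrium: Q_0 = 22.2857, P_0 = 137.2857; CS_0 = (1/2)(22.2857)(55.7143) = 620.8163, PS_0 = (1/2)(22.2857)(22.2857) = 248.3265.
New equilibrium: 156 - 2.5Q = 115 + Q gives Q_1 = 11.7143, P_1 = 126.7143; CS_1 = 171.5306, PS_1 = 68.6122.
Change in total surplus = (171.5306 + 68.6122) - (620.8163 + 248.3265) = -629.

-629.00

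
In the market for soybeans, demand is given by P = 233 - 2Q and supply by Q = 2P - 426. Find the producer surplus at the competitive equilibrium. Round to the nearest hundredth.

16.00

Rewriting supply in inverse form: P = 213 + 0.5Q.
Equilibrium: 233 - 2Q = 213 + 0.5Q, so Q* = 8 and P* = 217.
Producer surplus is the triangle above supply below P*: (1/2)(8)(217 - 213) = (1/2)(8)(4) = 16.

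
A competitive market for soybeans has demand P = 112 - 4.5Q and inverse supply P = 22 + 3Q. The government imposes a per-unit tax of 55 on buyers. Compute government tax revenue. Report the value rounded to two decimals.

Without the tax, 112 - 4.5Q = 22 + 3Q so Q* = 12 and P* = 58.
With the tax, buyers' net willingness to pay falls by 55: (112 - 55) - 4.5Q = 22 + 3Q, so Q_t = 4.6667. Buyers pay P_b = 91; sellers receive P_s = P_b - 55 = 36.
Revenue is the tax times quantity traded: 55 x 4.6667 = 256.6667.

256.67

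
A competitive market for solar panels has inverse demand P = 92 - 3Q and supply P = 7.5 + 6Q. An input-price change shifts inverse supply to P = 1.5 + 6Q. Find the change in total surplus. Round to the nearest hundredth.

58.33

Initial equilibrium: Q_0 = 9.3889, P_0 = 63.8333; CS_0 = (1/2)(9.3889)(28.1667) = 132.2269, PS_0 = (1/2)(9.3889)(56.3333) = 264.4537.
New equilibrium: 92 - 3Q = 1.5 + 6Q gives Q_1 = 10.0556, P_1 = 61.8333; CS_1 = 151.6713, PS_1 = 303.3426.
Change in total surplus = (151.6713 + 303.3426) - (132.2269 + 264.4537) = 58.3333.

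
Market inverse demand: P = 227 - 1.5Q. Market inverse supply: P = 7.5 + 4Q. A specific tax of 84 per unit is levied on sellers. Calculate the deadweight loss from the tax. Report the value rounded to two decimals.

641.45

Without the tax, 227 - 1.5Q = 7.5 + 4Q so Q* = 39.9091 and P* = 167.1364.
A tax on sellers shifts supply up by 84: 227 - 1.5Q = 7.5 + 4Q + 84, so Q_t = 24.6364. Buyers pay P_b = 190.0455; sellers receive P_s = P_b - 84 = 106.0455.
Deadweight loss is the triangle between the curves from Q_t to Q*: (1/2)(39.9091 - 24.6364)(84) = 641.4545.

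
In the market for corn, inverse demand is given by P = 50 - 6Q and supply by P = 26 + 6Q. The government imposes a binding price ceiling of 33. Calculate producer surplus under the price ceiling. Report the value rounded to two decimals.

Without the control, 50 - 6Q = 26 + 6Q so Q* = 2 and P* = 38.
At P = 33, sellers supply (33 - 26)/6 = 1.1667 while buyers want more, so the quantity traded is 1.1667 at price 33.
PS is the triangle above supply below 33: (1/2)(1.1667)(33 - 26) = 4.0833.

4.08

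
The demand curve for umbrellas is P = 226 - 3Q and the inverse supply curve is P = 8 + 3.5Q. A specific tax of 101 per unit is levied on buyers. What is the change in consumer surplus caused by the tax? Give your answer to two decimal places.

-1201.24

Pre-tax equilibrium: 226 - 3Q = 8 + 3.5Q gives Q* = 33.5385, P* = 125.3846.
With the tax, buyers' net willingness to pay falls by 101: (226 - 101) - 3Q = 8 + 3.5Q, so Q_t = 18. Buyers pay P_b = 172; sellers receive P_s = P_b - 101 = 71.
Consumers lose the trapezoid between P* and P_b out to Q_t plus the triangle from Q_t to Q*: change in CS = 486 - 1687.2426 = -1201.2426.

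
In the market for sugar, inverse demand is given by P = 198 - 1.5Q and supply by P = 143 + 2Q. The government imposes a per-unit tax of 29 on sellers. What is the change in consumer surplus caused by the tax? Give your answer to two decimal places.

-143.82

Without the tax, 198 - 1.5Q = 143 + 2Q so Q* = 15.7143 and P* = 174.4286.
With the tax, sellers need 29 more per unit: 198 - 1.5Q = 143 + 2Q + 29, so Q_t = 7.4286. Buyers pay P_b = 186.8571; sellers receive P_s = P_b - 29 = 157.8571.
Consumers lose the trapezoid between P* and P_b out to Q_t plus the triangle from Q_t to Q*: change in CS = 41.3878 - 185.2041 = -143.8163.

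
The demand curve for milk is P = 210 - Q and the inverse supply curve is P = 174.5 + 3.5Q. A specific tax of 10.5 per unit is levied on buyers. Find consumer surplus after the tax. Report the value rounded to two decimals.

15.43

Without the tax, 210 - Q = 174.5 + 3.5Q so Q* = 7.8889 and P* = 202.1111.
With the tax, buyers' net willingness to pay falls by 10.5: (210 - 10.5) - Q = 174.5 + 3.5Q, so Q_t = 5.5556. Buyers pay P_b = 204.4444; sellers receive P_s = P_b - 10.5 = 193.9444.
CS = (1/2)(Q_t)(210 - P_b) = (1/2)(5.5556)(5.5556) = 15.4321.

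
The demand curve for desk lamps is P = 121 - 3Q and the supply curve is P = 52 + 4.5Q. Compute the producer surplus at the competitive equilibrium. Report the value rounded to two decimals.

190.44

Equilibrium: 121 - 3Q = 52 + 4.5Q, so Q* = 9.2 and P* = 93.4.
The supply curve's price intercept is 52, so PS = (1/2)(Q*)(P* - 52) = (1/2)(9.2)(41.4) = 190.44.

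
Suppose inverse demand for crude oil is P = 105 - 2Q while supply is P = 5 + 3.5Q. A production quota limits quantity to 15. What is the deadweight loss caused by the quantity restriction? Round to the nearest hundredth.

Without the quota, 105 - 2Q = 5 + 3.5Q gives Q* = 18.1818.
At Q = 15 the demand price is 105 - 2(15) = 75 and the supply price is 5 + 3.5(15) = 57.5.
Deadweight loss is the triangle between the curves from 15 to 18.1818: (1/2)(75 - 57.5)(18.1818 - 15) = 27.8409.

27.84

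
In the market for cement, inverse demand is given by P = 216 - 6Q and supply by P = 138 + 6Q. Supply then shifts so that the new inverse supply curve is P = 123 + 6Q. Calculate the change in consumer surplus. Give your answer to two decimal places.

53.44

Initial equilibrium: Q_0 = 6.5, P_0 = 177; CS_0 = (1/2)(6.5)(39) = 126.75, PS_0 = (1/2)(6.5)(39) = 126.75.
New equilibrium: 216 - 6Q = 123 + 6Q gives Q_1 = 7.75, P_1 = 169.5; CS_1 = 180.1875, PS_1 = 180.1875.
Change in consumer surplus = 180.1875 - 126.75 = 53.4375.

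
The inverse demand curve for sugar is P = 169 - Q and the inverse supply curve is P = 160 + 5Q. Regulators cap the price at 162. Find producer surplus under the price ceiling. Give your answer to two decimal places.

Without the control, 169 - Q = 160 + 5Q so Q* = 1.5 and P* = 167.5.
At P = 162, sellers supply (162 - 160)/5 = 0.4 while buyers want more, so the quantity traded is 0.4 at price 162.
PS is the triangle above supply below 162: (1/2)(0.4)(162 - 160) = 0.4.

0.40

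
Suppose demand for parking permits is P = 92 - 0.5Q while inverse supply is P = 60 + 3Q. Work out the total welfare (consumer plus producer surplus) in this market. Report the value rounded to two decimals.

Set 92 - 0.5Q = 60 + 3Q, which gives 32 = 3.5Q, so Q* = 9.1429 and P* = 92 - 0.5(9.1429) = 87.4286.
Total surplus is the full triangle between the curves from 0 to Q*: (1/2)(9.1429)(92 - 60) = 146.2857.

146.29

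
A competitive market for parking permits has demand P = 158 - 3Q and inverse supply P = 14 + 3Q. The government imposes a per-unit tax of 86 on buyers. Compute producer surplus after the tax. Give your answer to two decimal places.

Pre-tax equilibrium: 158 - 3Q = 14 + 3Q gives Q* = 24, P* = 86.
With the tax, buyers' net willingness to pay falls by 86: (158 - 86) - 3Q = 14 + 3Q, so Q_t = 9.6667. Buyers pay P_b = 129; sellers receive P_s = P_b - 86 = 43.
PS = (1/2)(Q_t)(P_s - 14) = (1/2)(9.6667)(29) = 140.1667.

140.17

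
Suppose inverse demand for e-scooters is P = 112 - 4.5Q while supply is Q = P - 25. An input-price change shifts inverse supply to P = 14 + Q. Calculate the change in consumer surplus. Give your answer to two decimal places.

Rewriting supply in inverse form: P = 25 + Q.
Initial equilibrium: Q_0 = 15.8182, P_0 = 40.8182; CS_0 = (1/2)(15.8182)(71.1818) = 562.9835, PS_0 = (1/2)(15.8182)(15.8182) = 125.1074.
New equilibrium: 112 - 4.5Q = 14 + Q gives Q_1 = 17.8182, P_1 = 31.8182; CS_1 = 714.3471, PS_1 = 158.7438.
Change in consumer surplus = 714.3471 - 562.9835 = 151.3636.

151.36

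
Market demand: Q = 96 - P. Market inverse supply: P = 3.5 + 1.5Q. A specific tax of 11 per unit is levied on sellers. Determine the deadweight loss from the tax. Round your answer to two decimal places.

24.20

Rewriting demand in inverse form: P = 96 - Q.
Pre-tax equilibrium: 96 - Q = 3.5 + 1.5Q gives Q* = 37, P* = 59.
A tax on sellers shifts supply up by 11: 96 - Q = 3.5 + 1.5Q + 11, so Q_t = 32.6. Buyers pay P_b = 63.4; sellers receive P_s = P_b - 11 = 52.4.
Deadweight loss is the triangle between the curves from Q_t to Q*: (1/2)(37 - 32.6)(11) = 24.2.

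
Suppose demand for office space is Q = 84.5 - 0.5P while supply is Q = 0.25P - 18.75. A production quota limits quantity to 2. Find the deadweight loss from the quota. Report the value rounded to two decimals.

Rewriting demand in inverse form: P = 169 - 2Q.
Rewriting supply in inverse form: P = 75 + 4Q.
Unrestricted equilibrium: Q* = (169 - 75)/(2 + 4) = 15.6667.
At Q = 2 the demand price is 169 - 2(2) = 165 and the supply price is 75 + 4(2) = 83.
Deadweight loss is the triangle between the curves from 2 to 15.6667: (1/2)(165 - 83)(15.6667 - 2) = 560.3333.

560.33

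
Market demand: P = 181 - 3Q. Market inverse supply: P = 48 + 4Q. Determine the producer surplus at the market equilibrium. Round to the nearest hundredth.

722.00

Set 181 - 3Q = 48 + 4Q, which gives 133 = 7Q, so Q* = 19 and P* = 181 - 3(19) = 124.
The supply curve's price intercept is 48, so PS = (1/2)(Q*)(P* - 48) = (1/2)(19)(76) = 722.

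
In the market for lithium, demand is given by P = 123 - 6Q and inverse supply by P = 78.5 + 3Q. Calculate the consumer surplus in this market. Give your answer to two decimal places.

73.34

Setting demand equal to supply, 44.5 = 9Q, so Q* = 4.9444 and P* = 93.3333.
CS is the area between the demand curve and P* from 0 to Q*: (1/2)(4.9444)(29.6667) = 73.3426.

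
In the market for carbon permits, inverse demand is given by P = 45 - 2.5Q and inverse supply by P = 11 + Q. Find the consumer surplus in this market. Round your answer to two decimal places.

Set 45 - 2.5Q = 11 + Q, which gives 34 = 3.5Q, so Q* = 9.7143 and P* = 45 - 2.5(9.7143) = 20.7143.
CS is the area between the demand curve and P* from 0 to Q*: (1/2)(9.7143)(24.2857) = 117.9592.

117.96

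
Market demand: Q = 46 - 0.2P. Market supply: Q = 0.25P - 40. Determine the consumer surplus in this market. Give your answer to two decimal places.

151.23

Rewriting demand in inverse form: P = 230 - 5Q.
Rewriting supply in inverse form: P = 160 + 4Q.
Set 230 - 5Q = 160 + 4Q, which gives 70 = 9Q, so Q* = 7.7778 and P* = 230 - 5(7.7778) = 191.1111.
CS is the area between the demand curve and P* from 0 to Q*: (1/2)(7.7778)(38.8889) = 151.2346.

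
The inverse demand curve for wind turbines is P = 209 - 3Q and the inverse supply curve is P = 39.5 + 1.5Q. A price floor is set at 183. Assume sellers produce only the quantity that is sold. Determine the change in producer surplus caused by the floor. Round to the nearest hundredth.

123.25

Free-market equilibrium: 209 - 3Q = 39.5 + 1.5Q gives Q* = 37.6667, P* = 96.
At the floor price 183, quantity demanded is (209 - 183)/3 = 8.6667; demand is the short side, so Q = 8.6667 trades at P = 183.
PS goes from (1/2)(37.6667)(56.5) = 1064.0833 to 1187.3333 (computed as (183 - 39.5)(8.6667) - (1/2)(1.5)(8.6667)^2), a change of 123.25.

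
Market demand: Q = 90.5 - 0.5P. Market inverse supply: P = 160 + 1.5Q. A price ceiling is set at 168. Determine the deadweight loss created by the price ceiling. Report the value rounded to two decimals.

Rewriting demand in inverse form: P = 181 - 2Q.
Free-market equilibrium: 181 - 2Q = 160 + 1.5Q gives Q* = 6, P* = 169.
At P = 168, sellers supply (168 - 160)/1.5 = 5.3333 while buyers want more, so the quantity traded is 5.3333 at price 168.
The lost-trades triangle has base Q* - 5.3333 = 0.6667 and height equal to the gap between the curves at Q = 5.3333, which is 170.3333 - 168 = 2.3333. DWL = (1/2)(0.6667)(2.3333) = 0.7778.

0.78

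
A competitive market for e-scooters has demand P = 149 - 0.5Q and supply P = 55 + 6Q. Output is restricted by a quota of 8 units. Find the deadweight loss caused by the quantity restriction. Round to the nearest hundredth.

Without the quota, 149 - 0.5Q = 55 + 6Q gives Q* = 14.4615.
At Q = 8 the demand price is 149 - 0.5(8) = 145 and the supply price is 55 + 6(8) = 103.
DWL = (1/2)(gap between curves at 8) x (Q* - 8) = (1/2)(42)(6.4615) = 135.6923.

135.69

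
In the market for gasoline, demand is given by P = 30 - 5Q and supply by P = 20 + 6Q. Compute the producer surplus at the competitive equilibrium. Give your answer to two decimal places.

2.48

Set 30 - 5Q = 20 + 6Q, which gives 10 = 11Q, so Q* = 0.9091 and P* = 30 - 5(0.9091) = 25.4545.
PS is the area between P* and the supply curve from 0 to Q*: (1/2)(0.9091)(5.4545) = 2.4793.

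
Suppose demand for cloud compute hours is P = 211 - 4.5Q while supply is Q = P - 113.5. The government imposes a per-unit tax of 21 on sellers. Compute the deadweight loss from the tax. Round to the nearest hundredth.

Rewriting supply in inverse form: P = 113.5 + Q.
Without the tax, 211 - 4.5Q = 113.5 + Q so Q* = 17.7273 and P* = 131.2273.
With the tax, sellers need 21 more per unit: 211 - 4.5Q = 113.5 + Q + 21, so Q_t = 13.9091. Buyers pay P_b = 148.4091; sellers receive P_s = P_b - 21 = 127.4091.
The welfare triangle lost has base Q* - Q_t = 3.8182 and height t = 21, so DWL = (1/2)(3.8182)(21) = 40.0909.

40.09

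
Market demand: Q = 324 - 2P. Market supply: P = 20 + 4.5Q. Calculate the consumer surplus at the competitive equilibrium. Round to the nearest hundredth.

201.64

Rewriting demand in inverse form: P = 162 - 0.5Q.
Setting demand equal to supply, 142 = 5Q, so Q* = 28.4 and P* = 147.8.
The demand choke price is 162, so CS = (1/2)(Q*)(162 - P*) = (1/2)(28.4)(14.2) = 201.64.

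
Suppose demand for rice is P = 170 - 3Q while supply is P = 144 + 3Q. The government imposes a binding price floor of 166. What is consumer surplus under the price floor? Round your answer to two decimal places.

Without the control, 170 - 3Q = 144 + 3Q so Q* = 4.3333 and P* = 157.
At the floor price 166, quantity demanded is (170 - 166)/3 = 1.3333; demand is the short side, so Q = 1.3333 trades at P = 166.
CS is the triangle under demand above 166: (1/2)(1.3333)(170 - 166) = 2.6667.

2.67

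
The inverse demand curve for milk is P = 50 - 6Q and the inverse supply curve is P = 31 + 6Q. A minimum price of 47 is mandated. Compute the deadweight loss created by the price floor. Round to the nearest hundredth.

7.04

Free-market equilibrium: 50 - 6Q = 31 + 6Q gives Q* = 1.5833, P* = 40.5.
At P = 47, buyers demand (50 - 47)/6 = 0.5 while sellers would supply more, so the quantity traded is 0.5 at price 47.
The lost-trades triangle has base Q* - 0.5 = 1.0833 and height equal to the gap between the curves at Q = 0.5, which is 47 - 34 = 13. DWL = (1/2)(1.0833)(13) = 7.0417.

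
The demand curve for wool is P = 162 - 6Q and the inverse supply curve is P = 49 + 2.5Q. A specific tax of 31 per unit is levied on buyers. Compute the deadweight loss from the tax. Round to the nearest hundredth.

Without the tax, 162 - 6Q = 49 + 2.5Q so Q* = 13.2941 and P* = 82.2353.
With the tax, buyers' net willingness to pay falls by 31: (162 - 31) - 6Q = 49 + 2.5Q, so Q_t = 9.6471. Buyers pay P_b = 104.1176; sellers receive P_s = P_b - 31 = 73.1176.
The welfare triangle lost has base Q* - Q_t = 3.6471 and height t = 31, so DWL = (1/2)(3.6471)(31) = 56.5294.

56.53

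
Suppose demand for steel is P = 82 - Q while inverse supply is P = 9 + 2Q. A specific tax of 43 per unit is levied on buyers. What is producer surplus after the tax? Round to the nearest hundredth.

100.00

Pre-tax equilibrium: 82 - Q = 9 + 2Q gives Q* = 24.3333, P* = 57.6667.
A tax on buyers shifts demand down by 43: (82 - 43) - Q = 9 + 2Q, so Q_t = 10. Buyers pay P_b = 72; sellers receive P_s = P_b - 43 = 29.
PS = (1/2)(Q_t)(P_s - 9) = (1/2)(10)(20) = 100.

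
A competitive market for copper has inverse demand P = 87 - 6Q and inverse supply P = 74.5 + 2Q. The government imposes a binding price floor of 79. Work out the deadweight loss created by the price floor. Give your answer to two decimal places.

Without the control, 87 - 6Q = 74.5 + 2Q so Q* = 1.5625 and P* = 77.625.
At the floor price 79, quantity demanded is (87 - 79)/6 = 1.3333; demand is the short side, so Q = 1.3333 trades at P = 79.
The lost-trades triangle has base Q* - 1.3333 = 0.2292 and height equal to the gap between the curves at Q = 1.3333, which is 79 - 77.1667 = 1.8333. DWL = (1/2)(0.2292)(1.8333) = 0.2101.

0.21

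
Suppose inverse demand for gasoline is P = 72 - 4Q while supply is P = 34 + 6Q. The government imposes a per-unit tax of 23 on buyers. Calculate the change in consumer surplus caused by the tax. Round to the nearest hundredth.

Pre-tax equilibrium: 72 - 4Q = 34 + 6Q gives Q* = 3.8, P* = 56.8.
With the tax, buyers' net willingness to pay falls by 23: (72 - 23) - 4Q = 34 + 6Q, so Q_t = 1.5. Buyers pay P_b = 66; sellers receive P_s = P_b - 23 = 43.
Consumers lose the trapezoid between P* and P_b out to Q_t plus the triangle from Q_t to Q*: change in CS = 4.5 - 28.88 = -24.38.

-24.38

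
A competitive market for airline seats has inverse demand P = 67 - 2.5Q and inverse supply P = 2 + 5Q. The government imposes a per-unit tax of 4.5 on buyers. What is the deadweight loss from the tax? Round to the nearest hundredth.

Without the tax, 67 - 2.5Q = 2 + 5Q so Q* = 8.6667 and P* = 45.3333.
With the tax, buyers' net willingness to pay falls by 4.5: (67 - 4.5) - 2.5Q = 2 + 5Q, so Q_t = 8.0667. Buyers pay P_b = 46.8333; sellers receive P_s = P_b - 4.5 = 42.3333.
Deadweight loss is the triangle between the curves from Q_t to Q*: (1/2)(8.6667 - 8.0667)(4.5) = 1.35.

1.35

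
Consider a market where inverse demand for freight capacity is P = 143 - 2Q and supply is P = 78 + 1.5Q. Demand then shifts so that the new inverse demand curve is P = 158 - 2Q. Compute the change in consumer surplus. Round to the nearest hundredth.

Initial equilibrium: Q_0 = 18.5714, P_0 = 105.8571; CS_0 = (1/2)(18.5714)(37.1429) = 344.898, PS_0 = (1/2)(18.5714)(27.8571) = 258.6735.
New equilibrium: 158 - 2Q = 78 + 1.5Q gives Q_1 = 22.8571, P_1 = 112.2857; CS_1 = 522.449, PS_1 = 391.8367.
Change in consumer surplus = 522.449 - 344.898 = 177.551.

177.55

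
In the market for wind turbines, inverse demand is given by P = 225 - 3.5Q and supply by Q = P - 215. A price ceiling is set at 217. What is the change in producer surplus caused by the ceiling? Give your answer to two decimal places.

Rewriting supply in inverse form: P = 215 + Q.
Free-market equilibrium: 225 - 3.5Q = 215 + Q gives Q* = 2.2222, P* = 217.2222.
At P = 217, sellers supply (217 - 215)/1 = 2 while buyers want more, so the quantity traded is 2 at price 217.
PS goes from (1/2)(2.2222)(2.2222) = 2.4691 to 2 (computed as (217 - 215)(2) - (1/2)(1)(2)^2), a change of -0.4691.

-0.47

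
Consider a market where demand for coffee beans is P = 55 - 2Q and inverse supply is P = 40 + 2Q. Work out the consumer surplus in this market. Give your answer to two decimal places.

14.06

Equilibrium: 55 - 2Q = 40 + 2Q, so Q* = 3.75 and P* = 47.5.
Consumer surplus is the triangle under demand above P*: (1/2)(3.75)(55 - 47.5) = (1/2)(3.75)(7.5) = 14.0625.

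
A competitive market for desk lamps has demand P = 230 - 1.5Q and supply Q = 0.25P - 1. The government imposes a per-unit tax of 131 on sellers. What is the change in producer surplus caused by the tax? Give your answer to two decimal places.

Rewriting supply in inverse form: P = 4 + 4Q.
Without the tax, 230 - 1.5Q = 4 + 4Q so Q* = 41.0909 and P* = 168.3636.
A tax on sellers shifts supply up by 131: 230 - 1.5Q = 4 + 4Q + 131, so Q_t = 17.2727. Buyers pay P_b = 204.0909; sellers receive P_s = P_b - 131 = 73.0909.
PS falls from (1/2)(41.0909)(164.3636) = 3376.9256 to (1/2)(17.2727)(69.0909) = 596.6942, a change of -2780.2314.

-2780.23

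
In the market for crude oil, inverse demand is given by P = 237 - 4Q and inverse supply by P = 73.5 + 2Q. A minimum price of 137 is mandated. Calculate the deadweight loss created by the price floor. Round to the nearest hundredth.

15.19

Without the control, 237 - 4Q = 73.5 + 2Q so Q* = 27.25 and P* = 128.
At P = 137, buyers demand (237 - 137)/4 = 25 while sellers would supply more, so the quantity traded is 25 at price 137.
At Q = 25 the demand price is 137 and the supply price is 123.5. Deadweight loss is the triangle between the curves from 25 to 27.25: (1/2)(137 - 123.5)(27.25 - 25) = 15.1875.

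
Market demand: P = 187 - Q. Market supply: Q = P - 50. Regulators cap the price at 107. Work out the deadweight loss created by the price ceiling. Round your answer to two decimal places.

132.25

Rewriting supply in inverse form: P = 50 + Q.
Without the control, 187 - Q = 50 + Q so Q* = 68.5 and P* = 118.5.
At P = 107, sellers supply (107 - 50)/1 = 57 while buyers want more, so the quantity traded is 57 at price 107.
The lost-trades triangle has base Q* - 57 = 11.5 and height equal to the gap between the curves at Q = 57, which is 130 - 107 = 23. DWL = (1/2)(11.5)(23) = 132.25.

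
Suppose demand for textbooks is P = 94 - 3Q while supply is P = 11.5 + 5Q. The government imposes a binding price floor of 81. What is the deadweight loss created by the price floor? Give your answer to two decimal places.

Free-market equilibrium: 94 - 3Q = 11.5 + 5Q gives Q* = 10.3125, P* = 63.0625.
At P = 81, buyers demand (94 - 81)/3 = 4.3333 while sellers would supply more, so the quantity traded is 4.3333 at price 81.
The lost-trades triangle has base Q* - 4.3333 = 5.9792 and height equal to the gap between the curves at Q = 4.3333, which is 81 - 33.1667 = 47.8333. DWL = (1/2)(5.9792)(47.8333) = 143.0017.

143.00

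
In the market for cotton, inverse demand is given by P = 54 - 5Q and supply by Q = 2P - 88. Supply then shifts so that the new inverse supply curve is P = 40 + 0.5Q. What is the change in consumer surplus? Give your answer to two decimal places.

7.93

Rewriting supply in inverse form: P = 44 + 0.5Q.
Initial equilibrium: Q_0 = 1.8182, P_0 = 44.9091; CS_0 = (1/2)(1.8182)(9.0909) = 8.2645, PS_0 = (1/2)(1.8182)(0.9091) = 0.8264.
New equilibrium: 54 - 5Q = 40 + 0.5Q gives Q_1 = 2.5455, P_1 = 41.2727; CS_1 = 16.1983, PS_1 = 1.6198.
Change in consumer surplus = 16.1983 - 8.2645 = 7.9339.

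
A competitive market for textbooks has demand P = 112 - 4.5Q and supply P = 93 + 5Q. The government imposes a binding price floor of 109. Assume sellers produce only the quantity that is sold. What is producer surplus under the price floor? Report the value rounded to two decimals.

9.56

Free-market equilibrium: 112 - 4.5Q = 93 + 5Q gives Q* = 2, P* = 103.
At P = 109, buyers demand (112 - 109)/4.5 = 0.6667 while sellers would supply more, so the quantity traded is 0.6667 at price 109.
The supply price at Q = 0.6667 is 96.3333. PS is the trapezoid between 109 and supply over [0, 0.6667]: (1/2)[(109 - 93) + (109 - 96.3333)](0.6667) = 9.5556.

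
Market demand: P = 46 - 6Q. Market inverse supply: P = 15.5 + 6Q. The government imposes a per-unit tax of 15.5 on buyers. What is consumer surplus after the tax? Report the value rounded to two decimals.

4.69

Pre-tax equilibrium: 46 - 6Q = 15.5 + 6Q gives Q* = 2.5417, P* = 30.75.
With the tax, buyers' net willingness to pay falls by 15.5: (46 - 15.5) - 6Q = 15.5 + 6Q, so Q_t = 1.25. Buyers pay P_b = 38.5; sellers receive P_s = P_b - 15.5 = 23.
CS = (1/2)(Q_t)(46 - P_b) = (1/2)(1.25)(7.5) = 4.6875.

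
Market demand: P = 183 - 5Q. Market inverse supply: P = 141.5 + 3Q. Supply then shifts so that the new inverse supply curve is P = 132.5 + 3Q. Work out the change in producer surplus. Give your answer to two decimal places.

Initial equilibrium: Q_0 = 5.1875, P_0 = 157.0625; CS_0 = (1/2)(5.1875)(25.9375) = 67.2754, PS_0 = (1/2)(5.1875)(15.5625) = 40.3652.
New equilibrium: 183 - 5Q = 132.5 + 3Q gives Q_1 = 6.3125, P_1 = 151.4375; CS_1 = 99.6191, PS_1 = 59.7715.
Change in producer surplus = 59.7715 - 40.3652 = 19.4062.

19.41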